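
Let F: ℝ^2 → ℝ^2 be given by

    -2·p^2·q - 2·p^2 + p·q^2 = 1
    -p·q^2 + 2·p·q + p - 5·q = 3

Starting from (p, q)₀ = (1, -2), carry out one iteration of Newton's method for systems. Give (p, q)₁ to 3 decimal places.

(1.147, -0.971)

At (1, -2): F = (5.000, 0.000).
Jacobian J = [[-4·p·q - 4·p + q^2, -2·p^2 + 2·p·q], [-q^2 + 2·q + 1, -2·p·q + 2·p - 5]].
At the point, J = [[8.000, -6.000], [-7.000, 1.000]] (det J = -34.000).
Solving J·Δ = −F gives Δ = (0.147, 1.029).
Then the next iterate is (p, q)₁ = (1.147, -0.971).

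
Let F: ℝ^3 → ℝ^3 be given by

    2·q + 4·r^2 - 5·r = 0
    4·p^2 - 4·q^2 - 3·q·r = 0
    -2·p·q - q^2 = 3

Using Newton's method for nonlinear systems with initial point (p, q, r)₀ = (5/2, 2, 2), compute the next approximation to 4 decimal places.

(1.0679, 0.7476, 1.3186)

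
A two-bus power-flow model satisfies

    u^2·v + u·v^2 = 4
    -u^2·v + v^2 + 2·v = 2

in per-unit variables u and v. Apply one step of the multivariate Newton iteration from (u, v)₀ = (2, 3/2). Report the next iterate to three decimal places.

At (2, 3/2): F = (6.500, -2.750).
Jacobian J = [[2·u·v + v^2, u^2 + 2·u·v], [-2·u·v, -u^2 + 2·v + 2]].
At the point, J = [[8.250, 10.000], [-6.000, 1.000]] (det J = 68.250).
Solving J·Δ = −F gives Δ = (-0.498, -0.239).
Then the next iterate is (u, v)₁ = (1.502, 1.261).

(1.502, 1.261)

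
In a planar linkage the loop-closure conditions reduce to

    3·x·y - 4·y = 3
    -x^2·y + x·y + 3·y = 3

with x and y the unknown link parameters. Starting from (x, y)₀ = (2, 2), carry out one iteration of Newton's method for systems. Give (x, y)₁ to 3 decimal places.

At (2, 2): F = (1.000, -1.000).
Jacobian J = [[3·y, 3·x - 4], [-2·x·y + y, -x^2 + x + 3]].
At the point, J = [[6.000, 2.000], [-6.000, 1.000]] (det J = 18.000).
Solving J·Δ = −F gives Δ = (-0.167, 0.000).
Then the next iterate is (x, y)₁ = (1.833, 2.000).

(1.833, 2.000)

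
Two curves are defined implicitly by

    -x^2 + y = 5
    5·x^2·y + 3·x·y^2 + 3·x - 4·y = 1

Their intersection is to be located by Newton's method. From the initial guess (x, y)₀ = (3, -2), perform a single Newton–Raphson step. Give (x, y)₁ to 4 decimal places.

(5.8000, 30.8000)

At (3, -2): F = (-16.0000, -38.0000).
Jacobian J = [[-2·x, 1], [10·x·y + 3·y^2 + 3, 5·x^2 + 6·x·y - 4]].
At the point, J = [[-6.0000, 1.0000], [-45.0000, 5.0000]] (det J = 15.0000).
Solving J·Δ = −F gives Δ = (2.8000, 32.8000).
Then the next iterate is (x, y)₁ = (5.8000, 30.8000).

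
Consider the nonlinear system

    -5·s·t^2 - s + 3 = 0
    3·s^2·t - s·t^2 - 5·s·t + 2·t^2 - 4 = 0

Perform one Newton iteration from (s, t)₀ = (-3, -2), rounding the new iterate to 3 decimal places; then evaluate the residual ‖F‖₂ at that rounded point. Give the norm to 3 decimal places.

At (-3, -2): F = (66.000, -68.000).
Jacobian J = [[-5·t^2 - 1, -10·s·t], [6·s·t - t^2 - 5·t, 3·s^2 - 2·s·t - 5·s + 4·t]].
At the point, J = [[-21.000, -60.000], [42.000, 22.000]] (det J = 2058.000).
Solving J·Δ = −F gives Δ = (1.277, 0.653).
Then the next iterate is (s, t)₁ = (-1.723, -1.347).
Re-evaluating at (-1.723, -1.347): F = (20.35413, -20.84599), so ‖F‖₂ = 29.135.

29.135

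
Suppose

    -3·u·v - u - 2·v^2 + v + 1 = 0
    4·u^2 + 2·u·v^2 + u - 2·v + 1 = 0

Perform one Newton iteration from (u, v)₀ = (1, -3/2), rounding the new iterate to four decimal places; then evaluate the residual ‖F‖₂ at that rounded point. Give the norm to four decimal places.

At (1, -3/2): F = (-1.5000, 13.5000).
Jacobian J = [[-3·v - 1, -3·u - 4·v + 1], [8·u + 2·v^2 + 1, 4·u·v - 2]].
At the point, J = [[3.5000, 4.0000], [13.5000, -8.0000]] (det J = -82.0000).
Solving J·Δ = −F gives Δ = (-0.5122, 0.8232).
Then the next iterate is (u, v)₁ = (0.4878, -0.6768).
Re-evaluating at (0.4878, -0.6768): F = (-0.090287, 4.240077), so ‖F‖₂ = 4.2410.

4.2410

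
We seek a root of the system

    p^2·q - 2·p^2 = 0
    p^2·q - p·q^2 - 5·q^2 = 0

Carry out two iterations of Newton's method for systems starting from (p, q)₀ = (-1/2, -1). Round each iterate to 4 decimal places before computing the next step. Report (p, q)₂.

(-0.1609, -0.2401)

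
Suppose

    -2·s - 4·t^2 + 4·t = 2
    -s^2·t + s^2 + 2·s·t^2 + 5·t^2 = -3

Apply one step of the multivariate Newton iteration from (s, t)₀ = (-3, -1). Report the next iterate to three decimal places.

At (-3, -1): F = (-4.000, 20.000).
Jacobian J = [[-2, -8·t + 4], [-2·s·t + 2·s + 2·t^2, -s^2 + 4·s·t + 10·t]].
At the point, J = [[-2.000, 12.000], [-10.000, -7.000]] (det J = 134.000).
Solving J·Δ = −F gives Δ = (1.582, 0.597).
Then the next iterate is (s, t)₁ = (-1.418, -0.403).

(-1.418, -0.403)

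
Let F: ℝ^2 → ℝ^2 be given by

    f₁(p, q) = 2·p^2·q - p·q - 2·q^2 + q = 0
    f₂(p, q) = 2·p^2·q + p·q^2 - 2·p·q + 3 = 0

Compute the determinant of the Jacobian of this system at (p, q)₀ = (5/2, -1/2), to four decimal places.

J = [[4·p·q - q, 2·p^2 - p - 4·q + 1], [4·p·q + q^2 - 2·q, 2·p^2 + 2·p·q - 2·p]].
At the point, J = [[-4.5000, 13.0000], [-3.7500, 5.0000]].
det J = 26.2500.

26.2500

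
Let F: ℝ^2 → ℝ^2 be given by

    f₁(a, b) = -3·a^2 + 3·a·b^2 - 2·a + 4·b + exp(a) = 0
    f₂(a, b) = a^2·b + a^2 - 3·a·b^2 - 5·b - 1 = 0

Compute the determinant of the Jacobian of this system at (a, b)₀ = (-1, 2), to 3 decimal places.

-13.057

J = [[-6·a + 3·b^2 + exp(a) - 2, 6·a·b + 4], [2·a·b + 2·a - 3·b^2, a^2 - 6·a·b - 5]].
At the point, J = [[16.36788, -8.000], [-18.000, 8.000]].
det J = -13.057.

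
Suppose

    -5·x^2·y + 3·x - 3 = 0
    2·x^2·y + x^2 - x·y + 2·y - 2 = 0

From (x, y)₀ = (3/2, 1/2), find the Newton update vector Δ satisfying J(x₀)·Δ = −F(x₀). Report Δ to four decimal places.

(-0.2619, -0.2619)

At (3/2, 1/2): F = (-4.1250, 2.7500).
Jacobian J = [[-10·x·y + 3, -5·x^2], [4·x·y + 2·x - y, 2·x^2 - x + 2]].
At the point, J = [[-4.5000, -11.2500], [5.5000, 5.0000]] (det J = 39.3750).
Solving J·Δ = −F gives Δ = (-0.2619, -0.2619).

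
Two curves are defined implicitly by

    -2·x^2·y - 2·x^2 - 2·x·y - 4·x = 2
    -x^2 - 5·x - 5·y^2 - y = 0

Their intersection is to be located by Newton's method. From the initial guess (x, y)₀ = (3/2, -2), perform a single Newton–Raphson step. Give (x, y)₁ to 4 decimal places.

At (3/2, -2): F = (2.5000, -27.7500).
Jacobian J = [[-4·x·y - 4·x - 2·y - 4, -2·x^2 - 2·x], [-2·x - 5, -10·y - 1]].
At the point, J = [[6.0000, -7.5000], [-8.0000, 19.0000]] (det J = 54.0000).
Solving J·Δ = −F gives Δ = (2.9745, 2.7130).
Then the next iterate is (x, y)₁ = (4.4745, 0.7130).

(4.4745, 0.7130)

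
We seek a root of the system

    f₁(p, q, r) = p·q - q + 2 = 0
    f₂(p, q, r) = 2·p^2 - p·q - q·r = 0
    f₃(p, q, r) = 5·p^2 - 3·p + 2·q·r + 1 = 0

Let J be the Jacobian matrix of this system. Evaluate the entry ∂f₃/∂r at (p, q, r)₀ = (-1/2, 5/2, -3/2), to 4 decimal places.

5.0000

∂f₃/∂r = 2·q.
At (-1/2, 5/2, -3/2) this is 5.0000.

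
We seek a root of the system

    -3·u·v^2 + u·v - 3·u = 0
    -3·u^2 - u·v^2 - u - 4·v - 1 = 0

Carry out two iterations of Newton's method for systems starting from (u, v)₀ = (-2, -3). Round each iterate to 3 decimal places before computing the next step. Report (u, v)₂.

At (-2, -3): F = (66.000, 19.000).
Jacobian J = [[-3·v^2 + v - 3, -6·u·v + u], [-6·u - v^2 - 1, -2·u·v - 4]].
At the point, J = [[-33.000, -38.000], [2.000, -16.000]] (det J = 604.000).
Solving J·Δ = −F gives Δ = (0.553, 1.257).
Then the next iterate is (u, v)₁ = (-1.447, -1.743).
Round to (-1.447, -1.743) and repeat: F = (20.05129, 5.53363), J = [[-13.85715, -16.57973], [4.64395, -9.04424]].
Δ = (0.443, 0.839), so (u, v)₂ = (-1.004, -0.904).

(-1.004, -0.904)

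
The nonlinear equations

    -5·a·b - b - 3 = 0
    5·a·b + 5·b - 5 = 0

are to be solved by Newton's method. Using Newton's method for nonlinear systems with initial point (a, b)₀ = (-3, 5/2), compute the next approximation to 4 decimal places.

(-1.0000, 2.0000)

At (-3, 5/2): F = (32.0000, -30.0000).
Jacobian J = [[-5·b, -5·a - 1], [5·b, 5·a + 5]].
At the point, J = [[-12.5000, 14.0000], [12.5000, -10.0000]] (det J = -50.0000).
Solving J·Δ = −F gives Δ = (2.0000, -0.5000).
Then the next iterate is (a, b)₁ = (-1.0000, 2.0000).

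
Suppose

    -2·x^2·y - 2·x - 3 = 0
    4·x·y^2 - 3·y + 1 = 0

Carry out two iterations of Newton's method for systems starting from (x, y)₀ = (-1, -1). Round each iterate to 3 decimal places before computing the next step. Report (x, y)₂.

(-0.768, -1.241)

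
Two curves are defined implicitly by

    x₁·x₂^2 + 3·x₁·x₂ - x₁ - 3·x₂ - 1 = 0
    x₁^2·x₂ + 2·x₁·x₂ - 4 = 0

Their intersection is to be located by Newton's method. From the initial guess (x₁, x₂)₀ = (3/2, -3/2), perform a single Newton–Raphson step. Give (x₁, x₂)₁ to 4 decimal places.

(0.4171, -0.7852)

At (3/2, -3/2): F = (-1.3750, -11.8750).
Jacobian J = [[x₂^2 + 3·x₂ - 1, 2·x₁·x₂ + 3·x₁ - 3], [2·x₁·x₂ + 2·x₂, x₁^2 + 2·x₁]].
At the point, J = [[-3.2500, -3.0000], [-7.5000, 5.2500]] (det J = -39.5625).
Solving J·Δ = −F gives Δ = (-1.0829, 0.7148).
Then the next iterate is (x₁, x₂)₁ = (0.4171, -0.7852).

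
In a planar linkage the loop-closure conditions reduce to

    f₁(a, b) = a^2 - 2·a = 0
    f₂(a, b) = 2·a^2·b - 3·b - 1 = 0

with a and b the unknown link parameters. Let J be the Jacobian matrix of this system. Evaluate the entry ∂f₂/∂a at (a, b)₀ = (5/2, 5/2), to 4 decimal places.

25.0000

∂f₂/∂a = 4·a·b.
At (5/2, 5/2) this is 25.0000.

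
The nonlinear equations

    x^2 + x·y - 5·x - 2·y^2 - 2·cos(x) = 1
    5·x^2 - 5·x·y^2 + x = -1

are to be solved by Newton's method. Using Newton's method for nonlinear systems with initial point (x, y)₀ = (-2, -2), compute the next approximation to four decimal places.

(-0.9993, -1.5007)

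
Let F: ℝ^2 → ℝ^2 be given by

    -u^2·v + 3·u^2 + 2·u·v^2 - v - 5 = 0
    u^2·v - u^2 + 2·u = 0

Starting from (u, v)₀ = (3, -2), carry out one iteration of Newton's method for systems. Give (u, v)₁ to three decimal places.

(2.406, -0.723)

At (3, -2): F = (66.000, -21.000).
Jacobian J = [[-2·u·v + 6·u + 2·v^2, -u^2 + 4·u·v - 1], [2·u·v - 2·u + 2, u^2]].
At the point, J = [[38.000, -34.000], [-16.000, 9.000]] (det J = -202.000).
Solving J·Δ = −F gives Δ = (-0.594, 1.277).
Then the next iterate is (u, v)₁ = (2.406, -0.723).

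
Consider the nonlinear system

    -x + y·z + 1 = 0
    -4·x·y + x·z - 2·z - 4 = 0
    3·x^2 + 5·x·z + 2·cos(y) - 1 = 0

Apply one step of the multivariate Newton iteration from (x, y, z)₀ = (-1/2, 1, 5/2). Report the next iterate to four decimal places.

(-0.8920, 0.5978, -0.8865)

At (-1/2, 1, 5/2): F = (4.0000, -8.2500, -5.419395).
Jacobian J = [[-1, z, y], [-4·y + z, -4·x, x - 2], [6·x + 5·z, -2·sin(y), 5·x]].
At the point, J = [[-1.0000, 2.5000, 1.0000], [-1.5000, 2.0000, -2.5000], [9.5000, -1.682942, -2.5000]] (det J = -76.018232).
Solving J·Δ = −F gives Δ = (-0.3920, -0.4022, -3.3865).
Then the next iterate is (x, y, z)₁ = (-0.8920, 0.5978, -0.8865).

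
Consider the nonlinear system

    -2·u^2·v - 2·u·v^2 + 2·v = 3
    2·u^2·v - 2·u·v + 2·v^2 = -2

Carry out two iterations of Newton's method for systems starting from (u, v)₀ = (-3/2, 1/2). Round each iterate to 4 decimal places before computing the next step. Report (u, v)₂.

At (-3/2, 1/2): F = (-3.5000, 6.2500).
Jacobian J = [[-4·u·v - 2·v^2, -2·u^2 - 4·u·v + 2], [4·u·v - 2·v, 2·u^2 - 2·u + 4·v]].
At the point, J = [[2.5000, 0.5000], [-4.0000, 9.5000]] (det J = 25.7500).
Solving J·Δ = −F gives Δ = (1.4126, -0.0631).
Then the next iterate is (u, v)₁ = (-0.0874, 0.4369).
Round to (-0.0874, 0.4369) and repeat: F = (-2.099509, 2.464808), J = [[-0.229023, 2.137463], [-1.026540, 1.937678]].
Δ = (5.3339, 1.5538), so (u, v)₂ = (5.2465, 1.9907).

(5.2465, 1.9907)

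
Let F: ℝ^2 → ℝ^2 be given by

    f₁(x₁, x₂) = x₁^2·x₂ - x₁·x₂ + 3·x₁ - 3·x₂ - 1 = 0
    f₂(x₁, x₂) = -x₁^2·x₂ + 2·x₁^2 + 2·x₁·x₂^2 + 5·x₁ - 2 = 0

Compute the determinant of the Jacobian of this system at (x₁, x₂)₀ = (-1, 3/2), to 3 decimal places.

19.000

J = [[2·x₁·x₂ - x₂ + 3, x₁^2 - x₁ - 3], [-2·x₁·x₂ + 4·x₁ + 2·x₂^2 + 5, -x₁^2 + 4·x₁·x₂]].
At the point, J = [[-1.500, -1.000], [8.500, -7.000]].
det J = 19.000.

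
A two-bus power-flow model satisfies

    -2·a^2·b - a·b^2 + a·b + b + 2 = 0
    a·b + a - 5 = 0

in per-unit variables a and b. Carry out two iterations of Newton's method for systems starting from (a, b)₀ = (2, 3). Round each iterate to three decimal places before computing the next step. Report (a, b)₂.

(3.189, 0.468)

At (2, 3): F = (-31.000, 3.000).
Jacobian J = [[-4·a·b - b^2 + b, -2·a^2 - 2·a·b + a + 1], [b + 1, a]].
At the point, J = [[-30.000, -17.000], [4.000, 2.000]] (det J = 8.000).
Solving J·Δ = −F gives Δ = (1.375, -4.250).
Then the next iterate is (a, b)₁ = (3.375, -1.250).
Round to (3.375, -1.250) and repeat: F = (19.73438, -5.84375), J = [[14.06250, -9.96875], [-0.250, 3.375]].
Δ = (-0.186, 1.718), so (a, b)₂ = (3.189, 0.468).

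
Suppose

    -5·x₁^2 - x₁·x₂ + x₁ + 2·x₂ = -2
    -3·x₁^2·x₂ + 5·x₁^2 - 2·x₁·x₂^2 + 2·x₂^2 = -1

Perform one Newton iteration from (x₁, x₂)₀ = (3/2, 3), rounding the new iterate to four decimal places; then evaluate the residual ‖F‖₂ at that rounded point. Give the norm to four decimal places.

At (3/2, 3): F = (-6.2500, -17.0000).
Jacobian J = [[-10·x₁ - x₂ + 1, -x₁ + 2], [-6·x₁·x₂ + 10·x₁ - 2·x₂^2, -3·x₁^2 - 4·x₁·x₂ + 4·x₂]].
At the point, J = [[-17.0000, 0.5000], [-30.0000, -12.7500]] (det J = 231.7500).
Solving J·Δ = −F gives Δ = (-0.3805, -0.4380).
Then the next iterate is (x₁, x₂)₁ = (1.1195, 2.5620).
Re-evaluating at (1.1195, 2.5620): F = (-0.891060, -3.935069), so ‖F‖₂ = 4.0347.

4.0347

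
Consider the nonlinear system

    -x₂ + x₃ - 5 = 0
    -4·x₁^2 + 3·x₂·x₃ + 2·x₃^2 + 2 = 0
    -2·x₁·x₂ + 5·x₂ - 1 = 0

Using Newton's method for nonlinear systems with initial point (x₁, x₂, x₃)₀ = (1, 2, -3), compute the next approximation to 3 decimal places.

At (1, 2, -3): F = (-10.000, -2.000, 5.000).
Jacobian J = [[0, -1, 1], [-8·x₁, 3·x₃, 3·x₂ + 4·x₃], [-2·x₂, -2·x₁ + 5, 0]].
At the point, J = [[0.000, -1.000, 1.000], [-8.000, -9.000, -6.000], [-4.000, 3.000, 0.000]] (det J = -84.000).
Solving J·Δ = −F gives Δ = (-1.321, -3.429, 6.571).
Then the next iterate is (x₁, x₂, x₃)₁ = (-0.321, -1.429, 3.571).

(-0.321, -1.429, 3.571)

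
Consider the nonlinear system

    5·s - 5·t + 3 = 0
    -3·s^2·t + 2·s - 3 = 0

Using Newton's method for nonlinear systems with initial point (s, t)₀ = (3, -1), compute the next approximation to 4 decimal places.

(-10.4571, -9.8571)

At (3, -1): F = (23.0000, 30.0000).
Jacobian J = [[5, -5], [-6·s·t + 2, -3·s^2]].
At the point, J = [[5.0000, -5.0000], [20.0000, -27.0000]] (det J = -35.0000).
Solving J·Δ = −F gives Δ = (-13.4571, -8.8571).
Then the next iterate is (s, t)₁ = (-10.4571, -9.8571).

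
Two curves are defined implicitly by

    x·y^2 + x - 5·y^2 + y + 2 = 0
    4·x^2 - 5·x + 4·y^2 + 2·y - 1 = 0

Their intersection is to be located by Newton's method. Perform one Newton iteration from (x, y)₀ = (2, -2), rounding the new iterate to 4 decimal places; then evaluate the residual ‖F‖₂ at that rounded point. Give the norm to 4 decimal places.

At (2, -2): F = (-10.0000, 17.0000).
Jacobian J = [[y^2 + 1, 2·x·y - 10·y + 1], [8·x - 5, 8·y + 2]].
At the point, J = [[5.0000, 13.0000], [11.0000, -14.0000]] (det J = -213.0000).
Solving J·Δ = −F gives Δ = (-0.3803, 0.9155).
Then the next iterate is (x, y)₁ = (1.6197, -1.0845).
Re-evaluating at (1.6197, -1.0845): F = (-1.440507, 3.930773), so ‖F‖₂ = 4.1864.

4.1864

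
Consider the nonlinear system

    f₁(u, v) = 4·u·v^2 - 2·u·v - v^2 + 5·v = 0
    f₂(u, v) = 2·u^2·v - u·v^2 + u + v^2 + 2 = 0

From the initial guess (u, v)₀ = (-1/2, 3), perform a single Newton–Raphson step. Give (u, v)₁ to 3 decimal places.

At (-1/2, 3): F = (-9.000, 16.500).
Jacobian J = [[4·v^2 - 2·v, 8·u·v - 2·u - 2·v + 5], [4·u·v - v^2 + 1, 2·u^2 - 2·u·v + 2·v]].
At the point, J = [[30.000, -12.000], [-14.000, 9.500]] (det J = 117.000).
Solving J·Δ = −F gives Δ = (-0.962, -3.154).
Then the next iterate is (u, v)₁ = (-1.462, -0.154).

(-1.462, -0.154)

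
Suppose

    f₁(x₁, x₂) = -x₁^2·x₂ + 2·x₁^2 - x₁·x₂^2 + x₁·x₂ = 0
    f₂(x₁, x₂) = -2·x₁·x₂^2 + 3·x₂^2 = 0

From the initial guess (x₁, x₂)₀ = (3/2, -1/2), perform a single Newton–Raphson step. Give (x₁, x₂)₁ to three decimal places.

At (3/2, -1/2): F = (4.500, 0.000).
Jacobian J = [[-2·x₁·x₂ + 4·x₁ - x₂^2 + x₂, -x₁^2 - 2·x₁·x₂ + x₁], [-2·x₂^2, -4·x₁·x₂ + 6·x₂]].
At the point, J = [[6.750, 0.750], [-0.500, 0.000]] (det J = 0.375).
Solving J·Δ = −F gives Δ = (0.000, -6.000).
Then the next iterate is (x₁, x₂)₁ = (1.500, -6.500).

(1.500, -6.500)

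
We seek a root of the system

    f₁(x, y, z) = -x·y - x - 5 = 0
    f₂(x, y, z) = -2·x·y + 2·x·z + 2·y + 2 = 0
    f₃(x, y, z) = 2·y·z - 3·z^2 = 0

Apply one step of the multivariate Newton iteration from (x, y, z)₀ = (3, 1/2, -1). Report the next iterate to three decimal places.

(5.513, -3.923, -1.692)

At (3, 1/2, -1): F = (-9.500, -6.000, -4.000).
Jacobian J = [[-y - 1, -x, 0], [-2·y + 2·z, -2·x + 2, 2·x], [0, 2·z, 2·y - 6·z]].
At the point, J = [[-1.500, -3.000, 0.000], [-3.000, -4.000, 6.000], [0.000, -2.000, 7.000]] (det J = -39.000).
Solving J·Δ = −F gives Δ = (2.513, -4.423, -0.692).
Then the next iterate is (x, y, z)₁ = (5.513, -3.923, -1.692).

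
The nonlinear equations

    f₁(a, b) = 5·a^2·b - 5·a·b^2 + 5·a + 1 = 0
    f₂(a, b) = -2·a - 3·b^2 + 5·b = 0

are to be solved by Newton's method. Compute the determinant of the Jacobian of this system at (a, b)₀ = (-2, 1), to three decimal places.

100.000

J = [[10·a·b - 5·b^2 + 5, 5·a^2 - 10·a·b], [-2, -6·b + 5]].
At the point, J = [[-20.000, 40.000], [-2.000, -1.000]].
det J = 100.000.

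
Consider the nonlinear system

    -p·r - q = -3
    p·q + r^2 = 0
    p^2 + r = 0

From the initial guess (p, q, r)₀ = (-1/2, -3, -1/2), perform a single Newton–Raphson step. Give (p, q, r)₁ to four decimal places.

(-0.8194, 2.5556, -0.5694)

At (-1/2, -3, -1/2): F = (5.7500, 1.7500, -0.2500).
Jacobian J = [[-r, -1, -p], [q, p, 2·r], [2·p, 0, 1]].
At the point, J = [[0.5000, -1.0000, 0.5000], [-3.0000, -0.5000, -1.0000], [-1.0000, 0.0000, 1.0000]] (det J = -4.5000).
Solving J·Δ = −F gives Δ = (-0.3194, 5.5556, -0.0694).
Then the next iterate is (p, q, r)₁ = (-0.8194, 2.5556, -0.5694).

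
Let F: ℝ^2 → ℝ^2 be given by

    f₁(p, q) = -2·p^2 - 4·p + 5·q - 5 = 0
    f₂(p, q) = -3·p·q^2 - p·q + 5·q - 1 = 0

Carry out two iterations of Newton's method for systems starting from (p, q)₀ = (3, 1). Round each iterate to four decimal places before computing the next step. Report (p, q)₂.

(0.6176, 1.5473)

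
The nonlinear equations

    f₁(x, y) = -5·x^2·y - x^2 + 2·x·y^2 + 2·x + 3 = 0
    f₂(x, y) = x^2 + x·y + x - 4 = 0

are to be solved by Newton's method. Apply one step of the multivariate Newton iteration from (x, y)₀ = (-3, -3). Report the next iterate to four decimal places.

(-2.1000, -1.7333)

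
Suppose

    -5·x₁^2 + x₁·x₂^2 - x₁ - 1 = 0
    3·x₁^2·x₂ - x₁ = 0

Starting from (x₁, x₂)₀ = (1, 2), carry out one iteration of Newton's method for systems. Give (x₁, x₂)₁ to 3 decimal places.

At (1, 2): F = (-3.000, 5.000).
Jacobian J = [[-10·x₁ + x₂^2 - 1, 2·x₁·x₂], [6·x₁·x₂ - 1, 3·x₁^2]].
At the point, J = [[-7.000, 4.000], [11.000, 3.000]] (det J = -65.000).
Solving J·Δ = −F gives Δ = (-0.446, -0.031).
Then the next iterate is (x₁, x₂)₁ = (0.554, 1.969).

(0.554, 1.969)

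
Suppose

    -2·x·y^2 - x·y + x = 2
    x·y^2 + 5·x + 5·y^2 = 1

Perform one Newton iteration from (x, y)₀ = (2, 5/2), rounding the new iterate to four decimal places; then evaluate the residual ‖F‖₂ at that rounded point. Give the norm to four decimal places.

At (2, 5/2): F = (-30.0000, 52.7500).
Jacobian J = [[-2·y^2 - y + 1, -4·x·y - x], [y^2 + 5, 2·x·y + 10·y]].
At the point, J = [[-14.0000, -22.0000], [11.2500, 35.0000]] (det J = -242.5000).
Solving J·Δ = −F gives Δ = (0.4557, -1.6536).
Then the next iterate is (x, y)₁ = (2.4557, 0.8464).
Re-evaluating at (2.4557, 0.8464): F = (-5.141297, 16.619711), so ‖F‖₂ = 17.3968.

17.3968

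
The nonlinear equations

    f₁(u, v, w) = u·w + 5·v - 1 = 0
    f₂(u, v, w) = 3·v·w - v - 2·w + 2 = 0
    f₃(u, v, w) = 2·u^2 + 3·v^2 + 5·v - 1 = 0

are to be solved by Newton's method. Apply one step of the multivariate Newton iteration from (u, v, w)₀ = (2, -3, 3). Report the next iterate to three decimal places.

(2.811, -1.039, 1.881)

At (2, -3, 3): F = (-10.000, -28.000, 19.000).
Jacobian J = [[w, 5, u], [0, 3·w - 1, 3·v - 2], [4·u, 6·v + 5, 0]].
At the point, J = [[3.000, 5.000, 2.000], [0.000, 8.000, -11.000], [8.000, -13.000, 0.000]] (det J = -997.000).
Solving J·Δ = −F gives Δ = (0.811, 1.961, -1.119).
Then the next iterate is (u, v, w)₁ = (2.811, -1.039, 1.881).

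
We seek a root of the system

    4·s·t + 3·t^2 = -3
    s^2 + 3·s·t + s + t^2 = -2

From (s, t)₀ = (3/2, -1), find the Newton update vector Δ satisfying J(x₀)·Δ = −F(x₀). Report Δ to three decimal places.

(0.000, -0.900)

At (3/2, -1): F = (0.000, 2.250).
Jacobian J = [[4·t, 4·s + 6·t], [2·s + 3·t + 1, 3·s + 2·t]].
At the point, J = [[-4.000, 0.000], [1.000, 2.500]] (det J = -10.000).
Solving J·Δ = −F gives Δ = (0.000, -0.900).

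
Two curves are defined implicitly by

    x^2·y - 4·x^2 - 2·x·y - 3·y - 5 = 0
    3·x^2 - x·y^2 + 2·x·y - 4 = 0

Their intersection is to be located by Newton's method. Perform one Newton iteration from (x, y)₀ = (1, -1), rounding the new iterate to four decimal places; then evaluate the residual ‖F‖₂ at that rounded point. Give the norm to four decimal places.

9.0255

At (1, -1): F = (-5.0000, -4.0000).
Jacobian J = [[2·x·y - 8·x - 2·y, x^2 - 2·x - 3], [6·x - y^2 + 2·y, -2·x·y + 2·x]].
At the point, J = [[-8.0000, -4.0000], [3.0000, 4.0000]] (det J = -20.0000).
Solving J·Δ = −F gives Δ = (-1.8000, 2.3500).
Then the next iterate is (x, y)₁ = (-0.8000, 1.3500).
Re-evaluating at (-0.8000, 1.3500): F = (-8.5860, -2.7820), so ‖F‖₂ = 9.0255.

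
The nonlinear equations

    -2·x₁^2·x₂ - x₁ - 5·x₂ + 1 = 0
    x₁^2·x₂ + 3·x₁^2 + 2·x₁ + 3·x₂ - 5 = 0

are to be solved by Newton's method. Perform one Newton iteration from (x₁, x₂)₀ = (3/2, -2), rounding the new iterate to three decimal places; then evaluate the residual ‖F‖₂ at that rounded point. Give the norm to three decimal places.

At (3/2, -2): F = (18.500, -5.750).
Jacobian J = [[-4·x₁·x₂ - 1, -2·x₁^2 - 5], [2·x₁·x₂ + 6·x₁ + 2, x₁^2 + 3]].
At the point, J = [[11.000, -9.500], [5.000, 5.250]] (det J = 105.250).
Solving J·Δ = −F gives Δ = (-0.404, 1.480).
Then the next iterate is (x₁, x₂)₁ = (1.096, -0.520).
Re-evaluating at (1.096, -0.520): F = (3.75326, -1.38898), so ‖F‖₂ = 4.002.

4.002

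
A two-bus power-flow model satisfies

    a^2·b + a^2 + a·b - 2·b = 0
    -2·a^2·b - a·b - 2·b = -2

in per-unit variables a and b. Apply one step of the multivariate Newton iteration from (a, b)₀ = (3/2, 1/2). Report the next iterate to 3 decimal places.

(0.865, 0.528)

At (3/2, 1/2): F = (3.125, -2.000).
Jacobian J = [[2·a·b + 2·a + b, a^2 + a - 2], [-4·a·b - b, -2·a^2 - a - 2]].
At the point, J = [[5.000, 1.750], [-3.500, -8.000]] (det J = -33.875).
Solving J·Δ = −F gives Δ = (-0.635, 0.028).
Then the next iterate is (a, b)₁ = (0.865, 0.528).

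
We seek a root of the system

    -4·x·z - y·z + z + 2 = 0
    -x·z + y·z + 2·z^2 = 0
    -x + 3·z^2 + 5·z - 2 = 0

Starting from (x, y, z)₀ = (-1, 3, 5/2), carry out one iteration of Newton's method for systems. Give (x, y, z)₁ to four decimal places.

(-0.5470, 2.7962, 1.0101)

At (-1, 3, 5/2): F = (7.0000, 22.5000, 30.2500).
Jacobian J = [[-4·z, -z, -4·x - y + 1], [-z, z, -x + y + 4·z], [-1, 0, 6·z + 5]].
At the point, J = [[-10.0000, -2.5000, 2.0000], [-2.5000, 2.5000, 14.0000], [-1.0000, 0.0000, 20.0000]] (det J = -585.0000).
Solving J·Δ = −F gives Δ = (0.4530, -0.2038, -1.4899).
Then the next iterate is (x, y, z)₁ = (-0.5470, 2.7962, 1.0101).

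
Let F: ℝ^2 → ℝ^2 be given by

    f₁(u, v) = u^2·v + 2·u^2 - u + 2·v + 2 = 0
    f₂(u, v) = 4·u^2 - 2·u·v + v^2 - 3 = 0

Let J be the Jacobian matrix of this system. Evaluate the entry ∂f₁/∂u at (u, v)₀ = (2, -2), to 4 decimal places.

∂f₁/∂u = 2·u·v + 4·u - 1.
At (2, -2) this is -1.0000.

-1.0000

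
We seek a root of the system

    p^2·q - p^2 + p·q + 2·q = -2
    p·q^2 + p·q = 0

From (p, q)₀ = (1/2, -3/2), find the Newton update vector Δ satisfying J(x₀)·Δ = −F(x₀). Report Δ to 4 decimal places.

At (1/2, -3/2): F = (-2.3750, 0.3750).
Jacobian J = [[2·p·q - 2·p + q, p^2 + p + 2], [q^2 + q, 2·p·q + p]].
At the point, J = [[-4.0000, 2.7500], [0.7500, -1.0000]] (det J = 1.9375).
Solving J·Δ = −F gives Δ = (-0.6935, -0.1452).

(-0.6935, -0.1452)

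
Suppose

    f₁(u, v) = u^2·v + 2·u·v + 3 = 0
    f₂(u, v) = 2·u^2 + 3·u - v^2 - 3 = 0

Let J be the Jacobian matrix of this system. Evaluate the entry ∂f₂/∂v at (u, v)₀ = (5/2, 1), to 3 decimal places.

∂f₂/∂v = -2·v.
At (5/2, 1) this is -2.000.

-2.000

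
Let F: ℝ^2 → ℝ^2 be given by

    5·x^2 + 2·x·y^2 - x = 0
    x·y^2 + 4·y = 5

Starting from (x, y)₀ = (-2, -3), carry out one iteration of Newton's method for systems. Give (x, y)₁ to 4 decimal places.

(0.3333, -2.1250)

At (-2, -3): F = (-14.0000, -35.0000).
Jacobian J = [[10·x + 2·y^2 - 1, 4·x·y], [y^2, 2·x·y + 4]].
At the point, J = [[-3.0000, 24.0000], [9.0000, 16.0000]] (det J = -264.0000).
Solving J·Δ = −F gives Δ = (2.3333, 0.8750).
Then the next iterate is (x, y)₁ = (0.3333, -2.1250).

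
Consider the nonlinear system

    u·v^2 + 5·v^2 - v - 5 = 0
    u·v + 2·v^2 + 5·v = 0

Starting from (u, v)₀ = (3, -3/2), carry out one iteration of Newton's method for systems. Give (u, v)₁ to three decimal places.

(-1.803, -1.352)

At (3, -3/2): F = (14.500, -7.500).
Jacobian J = [[v^2, 2·u·v + 10·v - 1], [v, u + 4·v + 5]].
At the point, J = [[2.250, -25.000], [-1.500, 2.000]] (det J = -33.000).
Solving J·Δ = −F gives Δ = (-4.803, 0.148).
Then the next iterate is (u, v)₁ = (-1.803, -1.352).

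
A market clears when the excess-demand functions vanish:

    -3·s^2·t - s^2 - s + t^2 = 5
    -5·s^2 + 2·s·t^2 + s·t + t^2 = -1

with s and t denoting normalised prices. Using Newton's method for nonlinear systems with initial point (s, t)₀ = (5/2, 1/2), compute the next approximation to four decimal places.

(1.2377, 0.1713)

At (5/2, 1/2): F = (-22.8750, -27.5000).
Jacobian J = [[-6·s·t - 2·s - 1, -3·s^2 + 2·t], [-10·s + 2·t^2 + t, 4·s·t + s + 2·t]].
At the point, J = [[-13.5000, -17.7500], [-24.0000, 8.5000]] (det J = -540.7500).
Solving J·Δ = −F gives Δ = (-1.2623, -0.3287).
Then the next iterate is (s, t)₁ = (1.2377, 0.1713).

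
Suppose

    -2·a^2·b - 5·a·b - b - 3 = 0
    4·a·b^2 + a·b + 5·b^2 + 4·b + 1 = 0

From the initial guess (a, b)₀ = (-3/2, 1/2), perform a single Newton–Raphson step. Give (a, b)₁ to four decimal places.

(-4.6111, 2.2778)

At (-3/2, 1/2): F = (-2.0000, 2.0000).
Jacobian J = [[-4·a·b - 5·b, -2·a^2 - 5·a - 1], [4·b^2 + b, 8·a·b + a + 10·b + 4]].
At the point, J = [[0.5000, 2.0000], [1.5000, 1.5000]] (det J = -2.2500).
Solving J·Δ = −F gives Δ = (-3.1111, 1.7778).
Then the next iterate is (a, b)₁ = (-4.6111, 2.2778).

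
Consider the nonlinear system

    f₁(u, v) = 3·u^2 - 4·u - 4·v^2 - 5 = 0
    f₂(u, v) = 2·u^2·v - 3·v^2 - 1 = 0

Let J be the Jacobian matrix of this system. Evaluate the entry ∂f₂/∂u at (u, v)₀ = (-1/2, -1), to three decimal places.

∂f₂/∂u = 4·u·v.
At (-1/2, -1) this is 2.000.

2.000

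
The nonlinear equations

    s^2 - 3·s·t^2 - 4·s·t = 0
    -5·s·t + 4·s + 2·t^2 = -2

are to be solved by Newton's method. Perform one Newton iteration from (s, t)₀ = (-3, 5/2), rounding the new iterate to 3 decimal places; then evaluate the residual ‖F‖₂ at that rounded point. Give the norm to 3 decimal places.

27.169

At (-3, 5/2): F = (95.250, 40.000).
Jacobian J = [[2·s - 3·t^2 - 4·t, -6·s·t - 4·s], [-5·t + 4, -5·s + 4·t]].
At the point, J = [[-34.750, 57.000], [-8.500, 25.000]] (det J = -384.250).
Solving J·Δ = −F gives Δ = (0.264, -1.510).
Then the next iterate is (s, t)₁ = (-2.736, 0.990).
Re-evaluating at (-2.736, 0.990): F = (26.36492, 6.55940), so ‖F‖₂ = 27.169.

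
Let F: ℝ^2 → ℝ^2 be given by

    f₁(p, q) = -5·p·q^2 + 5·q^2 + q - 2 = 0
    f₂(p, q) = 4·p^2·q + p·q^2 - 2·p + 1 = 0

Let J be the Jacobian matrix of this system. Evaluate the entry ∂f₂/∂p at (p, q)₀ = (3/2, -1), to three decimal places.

-13.000

∂f₂/∂p = 8·p·q + q^2 - 2.
At (3/2, -1) this is -13.000.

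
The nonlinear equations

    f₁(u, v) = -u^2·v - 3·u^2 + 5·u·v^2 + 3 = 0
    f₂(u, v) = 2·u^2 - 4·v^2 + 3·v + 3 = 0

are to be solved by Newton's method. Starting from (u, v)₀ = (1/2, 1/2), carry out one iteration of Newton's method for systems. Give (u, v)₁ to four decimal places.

At (1/2, 1/2): F = (2.7500, 4.0000).
Jacobian J = [[-2·u·v - 6·u + 5·v^2, -u^2 + 10·u·v], [4·u, -8·v + 3]].
At the point, J = [[-2.2500, 2.2500], [2.0000, -1.0000]] (det J = -2.2500).
Solving J·Δ = −F gives Δ = (-5.2222, -6.4444).
Then the next iterate is (u, v)₁ = (-4.7222, -5.9444).

(-4.7222, -5.9444)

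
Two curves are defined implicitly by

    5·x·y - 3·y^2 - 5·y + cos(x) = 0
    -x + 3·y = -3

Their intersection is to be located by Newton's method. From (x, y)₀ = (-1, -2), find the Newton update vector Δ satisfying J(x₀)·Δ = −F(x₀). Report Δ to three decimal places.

(1.163, 1.054)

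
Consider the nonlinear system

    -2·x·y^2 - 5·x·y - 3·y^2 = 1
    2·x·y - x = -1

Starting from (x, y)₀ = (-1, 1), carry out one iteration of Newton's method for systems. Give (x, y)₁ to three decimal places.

(-0.455, 1.273)

At (-1, 1): F = (3.000, 0.000).
Jacobian J = [[-2·y^2 - 5·y, -4·x·y - 5·x - 6·y], [2·y - 1, 2·x]].
At the point, J = [[-7.000, 3.000], [1.000, -2.000]] (det J = 11.000).
Solving J·Δ = −F gives Δ = (0.545, 0.273).
Then the next iterate is (x, y)₁ = (-0.455, 1.273).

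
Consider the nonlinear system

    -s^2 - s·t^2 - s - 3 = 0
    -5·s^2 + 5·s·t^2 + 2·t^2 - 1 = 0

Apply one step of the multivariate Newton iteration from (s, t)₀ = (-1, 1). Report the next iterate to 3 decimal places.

(0.000, 2.000)

At (-1, 1): F = (-2.000, -9.000).
Jacobian J = [[-2·s - t^2 - 1, -2·s·t], [-10·s + 5·t^2, 10·s·t + 4·t]].
At the point, J = [[0.000, 2.000], [15.000, -6.000]] (det J = -30.000).
Solving J·Δ = −F gives Δ = (1.000, 1.000).
Then the next iterate is (s, t)₁ = (0.000, 2.000).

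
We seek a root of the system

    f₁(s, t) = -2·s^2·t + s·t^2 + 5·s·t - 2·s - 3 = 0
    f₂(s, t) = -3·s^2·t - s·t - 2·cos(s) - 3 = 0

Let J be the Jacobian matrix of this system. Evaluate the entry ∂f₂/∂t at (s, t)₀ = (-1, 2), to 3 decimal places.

-2.000

∂f₂/∂t = -3·s^2 - s.
At (-1, 2) this is -2.000.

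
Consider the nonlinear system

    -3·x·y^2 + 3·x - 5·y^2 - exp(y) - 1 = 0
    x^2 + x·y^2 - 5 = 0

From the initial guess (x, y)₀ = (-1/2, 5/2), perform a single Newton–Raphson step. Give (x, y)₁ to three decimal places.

At (-1/2, 5/2): F = (-36.55749, -7.875).
Jacobian J = [[-3·y^2 + 3, -6·x·y - 10·y - exp(y)], [2·x + y^2, 2·x·y]].
At the point, J = [[-15.750, -29.68249], [5.250, -2.500]] (det J = 195.20809).
Solving J·Δ = −F gives Δ = (0.729, -1.619).
Then the next iterate is (x, y)₁ = (0.229, 0.881).

(0.229, 0.881)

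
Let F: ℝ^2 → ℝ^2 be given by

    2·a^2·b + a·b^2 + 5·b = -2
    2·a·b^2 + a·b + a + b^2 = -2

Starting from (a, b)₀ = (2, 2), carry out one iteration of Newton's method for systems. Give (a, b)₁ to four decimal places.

(1.0239, 1.2153)

At (2, 2): F = (36.0000, 28.0000).
Jacobian J = [[4·a·b + b^2, 2·a^2 + 2·a·b + 5], [2·b^2 + b + 1, 4·a·b + a + 2·b]].
At the point, J = [[20.0000, 21.0000], [11.0000, 22.0000]] (det J = 209.0000).
Solving J·Δ = −F gives Δ = (-0.9761, -0.7847).
Then the next iterate is (a, b)₁ = (1.0239, 1.2153).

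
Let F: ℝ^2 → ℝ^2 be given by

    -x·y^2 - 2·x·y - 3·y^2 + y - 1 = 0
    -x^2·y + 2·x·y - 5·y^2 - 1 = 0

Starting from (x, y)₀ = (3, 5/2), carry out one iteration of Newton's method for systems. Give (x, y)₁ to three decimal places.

At (3, 5/2): F = (-51.000, -39.750).
Jacobian J = [[-y^2 - 2·y, -2·x·y - 2·x - 6·y + 1], [-2·x·y + 2·y, -x^2 + 2·x - 10·y]].
At the point, J = [[-11.250, -35.000], [-10.000, -28.000]] (det J = -35.000).
Solving J·Δ = −F gives Δ = (1.050, -1.795).
Then the next iterate is (x, y)₁ = (4.050, 0.705).

(4.050, 0.705)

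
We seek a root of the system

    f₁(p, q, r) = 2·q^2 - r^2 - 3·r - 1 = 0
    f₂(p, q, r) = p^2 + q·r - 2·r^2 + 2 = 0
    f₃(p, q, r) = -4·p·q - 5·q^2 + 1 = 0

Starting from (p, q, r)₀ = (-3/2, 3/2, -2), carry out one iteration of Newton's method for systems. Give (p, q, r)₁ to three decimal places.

At (-3/2, 3/2, -2): F = (5.500, -6.750, -1.250).
Jacobian J = [[0, 4·q, -2·r - 3], [2·p, r, q - 4·r], [-4·q, -4·p - 10·q, 0]].
At the point, J = [[0.000, 6.000, 1.000], [-3.000, -2.000, 9.500], [-6.000, -9.000, 0.000]] (det J = -327.000).
Solving J·Δ = −F gives Δ = (1.398, -1.071, 0.927).
Then the next iterate is (p, q, r)₁ = (-0.102, 0.429, -1.073).

(-0.102, 0.429, -1.073)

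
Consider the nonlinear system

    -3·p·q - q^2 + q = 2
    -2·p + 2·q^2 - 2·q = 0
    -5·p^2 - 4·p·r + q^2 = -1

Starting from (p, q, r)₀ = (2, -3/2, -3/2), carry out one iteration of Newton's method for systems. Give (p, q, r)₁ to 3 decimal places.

At (2, -3/2, -3/2): F = (3.250, 3.500, -4.750).
Jacobian J = [[-3·q, -3·p - 2·q + 1, 0], [-2, 4·q - 2, 0], [-10·p - 4·r, 2·q, -4·p]].
At the point, J = [[4.500, -2.000, 0.000], [-2.000, -8.000, 0.000], [-14.000, -3.000, -8.000]] (det J = 320.000).
Solving J·Δ = −F gives Δ = (-0.475, 0.556, 0.029).
Then the next iterate is (p, q, r)₁ = (1.525, -0.944, -1.471).

(1.525, -0.944, -1.471)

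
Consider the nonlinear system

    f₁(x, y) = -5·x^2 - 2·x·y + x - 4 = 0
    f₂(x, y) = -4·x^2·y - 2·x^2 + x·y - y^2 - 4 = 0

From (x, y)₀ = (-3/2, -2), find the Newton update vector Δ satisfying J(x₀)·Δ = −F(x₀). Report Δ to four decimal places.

At (-3/2, -2): F = (-22.7500, 8.5000).
Jacobian J = [[-10·x - 2·y + 1, -2·x], [-8·x·y - 4·x + y, -4·x^2 + x - 2·y]].
At the point, J = [[20.0000, 3.0000], [-20.0000, -6.5000]] (det J = -70.0000).
Solving J·Δ = −F gives Δ = (1.7482, -4.0714).

(1.7482, -4.0714)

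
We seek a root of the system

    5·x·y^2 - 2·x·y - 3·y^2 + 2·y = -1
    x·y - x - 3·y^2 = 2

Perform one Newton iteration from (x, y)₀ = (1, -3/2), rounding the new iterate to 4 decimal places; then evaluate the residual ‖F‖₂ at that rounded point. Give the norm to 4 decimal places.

At (1, -3/2): F = (5.5000, -11.2500).
Jacobian J = [[5·y^2 - 2·y, 10·x·y - 2·x - 6·y + 2], [y - 1, x - 6·y]].
At the point, J = [[14.2500, -6.0000], [-2.5000, 10.0000]] (det J = 127.5000).
Solving J·Δ = −F gives Δ = (0.0980, 1.1495).
Then the next iterate is (x, y)₁ = (1.0980, -0.3505).
Re-evaluating at (1.0980, -0.3505): F = (1.374595, -3.851400), so ‖F‖₂ = 4.0894.

4.0894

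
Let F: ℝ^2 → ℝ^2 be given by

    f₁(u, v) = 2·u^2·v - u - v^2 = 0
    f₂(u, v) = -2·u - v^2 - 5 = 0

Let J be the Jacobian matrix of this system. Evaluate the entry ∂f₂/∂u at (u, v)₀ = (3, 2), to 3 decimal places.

-2.000

∂f₂/∂u = -2.
At (3, 2) this is -2.000.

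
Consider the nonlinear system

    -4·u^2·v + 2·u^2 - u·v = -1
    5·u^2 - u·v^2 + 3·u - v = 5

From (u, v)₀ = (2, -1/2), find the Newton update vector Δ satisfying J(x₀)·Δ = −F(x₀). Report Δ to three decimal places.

At (2, -1/2): F = (18.000, 21.000).
Jacobian J = [[-8·u·v + 4·u - v, -4·u^2 - u], [10·u - v^2 + 3, -2·u·v - 1]].
At the point, J = [[16.500, -18.000], [22.750, 1.000]] (det J = 426.000).
Solving J·Δ = −F gives Δ = (-0.930, 0.148).

(-0.930, 0.148)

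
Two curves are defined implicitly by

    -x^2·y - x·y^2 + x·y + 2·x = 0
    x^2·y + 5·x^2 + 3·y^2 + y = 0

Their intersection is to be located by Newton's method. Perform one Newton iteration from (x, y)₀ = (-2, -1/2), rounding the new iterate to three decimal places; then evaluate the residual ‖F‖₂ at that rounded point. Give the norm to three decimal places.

5.012

At (-2, -1/2): F = (-0.500, 18.250).
Jacobian J = [[-2·x·y - y^2 + y + 2, -x^2 - 2·x·y + x], [2·x·y + 10·x, x^2 + 6·y + 1]].
At the point, J = [[-0.750, -8.000], [-18.000, 2.000]] (det J = -145.500).
Solving J·Δ = −F gives Δ = (0.997, -0.156).
Then the next iterate is (x, y)₁ = (-1.003, -0.656).
Re-evaluating at (-1.003, -0.656): F = (-0.25646, 5.00511), so ‖F‖₂ = 5.012.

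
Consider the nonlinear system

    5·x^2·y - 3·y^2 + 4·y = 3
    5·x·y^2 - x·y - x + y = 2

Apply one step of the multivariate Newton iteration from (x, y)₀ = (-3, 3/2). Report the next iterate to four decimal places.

At (-3, 3/2): F = (63.7500, -26.7500).
Jacobian J = [[10·x·y, 5·x^2 - 6·y + 4], [5·y^2 - y - 1, 10·x·y - x + 1]].
At the point, J = [[-45.0000, 40.0000], [8.7500, -41.0000]] (det J = 1495.0000).
Solving J·Δ = −F gives Δ = (1.0326, -0.4321).
Then the next iterate is (x, y)₁ = (-1.9674, 1.0679).

(-1.9674, 1.0679)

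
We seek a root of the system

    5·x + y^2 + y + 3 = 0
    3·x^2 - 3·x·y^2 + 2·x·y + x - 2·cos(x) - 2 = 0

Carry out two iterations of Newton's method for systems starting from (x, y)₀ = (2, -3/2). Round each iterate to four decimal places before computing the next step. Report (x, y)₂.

(-0.5974, -1.4038)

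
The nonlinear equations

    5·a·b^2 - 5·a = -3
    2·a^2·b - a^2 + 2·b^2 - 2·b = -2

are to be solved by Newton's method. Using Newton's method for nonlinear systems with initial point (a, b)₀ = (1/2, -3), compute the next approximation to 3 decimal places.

At (1/2, -3): F = (23.000, 24.250).
Jacobian J = [[5·b^2 - 5, 10·a·b], [4·a·b - 2·a, 2·a^2 + 4·b - 2]].
At the point, J = [[40.000, -15.000], [-7.000, -13.500]] (det J = -645.000).
Solving J·Δ = −F gives Δ = (0.083, 1.753).
Then the next iterate is (a, b)₁ = (0.583, -1.247).

(0.583, -1.247)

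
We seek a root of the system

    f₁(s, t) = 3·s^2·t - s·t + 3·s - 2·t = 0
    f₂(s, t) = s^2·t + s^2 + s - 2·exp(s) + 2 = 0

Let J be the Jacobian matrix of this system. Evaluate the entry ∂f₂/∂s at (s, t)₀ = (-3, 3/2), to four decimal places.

∂f₂/∂s = 2·s·t + 2·s - 2·exp(s) + 1.
At (-3, 3/2) this is -14.0996.

-14.0996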